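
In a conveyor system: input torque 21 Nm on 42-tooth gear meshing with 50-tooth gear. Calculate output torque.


Given: N1 = 42, N2 = 50, T1 = 21 Nm
Using T2/T1 = N2/N1
T2 = T1 * N2 / N1
T2 = 21 * 50 / 42
T2 = 1050 / 42
T2 = 25 Nm

25 Nm


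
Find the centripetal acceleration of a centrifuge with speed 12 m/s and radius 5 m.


Given: v = 12 m/s, r = 5 m
Using a_c = v^2 / r
a_c = 12^2 / 5
a_c = 144 / 5
a_c = 144/5 m/s^2

144/5 m/s^2


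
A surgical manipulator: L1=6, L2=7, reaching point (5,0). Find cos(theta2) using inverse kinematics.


Given: L1 = 6, L2 = 7, target (x, y) = (5, 0)
Using cos(theta2) = (x^2 + y^2 - L1^2 - L2^2) / (2*L1*L2)
x^2 + y^2 = 5^2 + 0 = 25
L1^2 + L2^2 = 36 + 49 = 85
Numerator = 25 - 85 = -60
Denominator = 2*6*7 = 84
cos(theta2) = -60/84 = -5/7

-5/7


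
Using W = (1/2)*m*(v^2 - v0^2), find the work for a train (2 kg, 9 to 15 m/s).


Given: m = 2 kg, v0 = 9 m/s, v = 15 m/s
Using W = (1/2)*m*(v^2 - v0^2)
v^2 = 15^2 = 225
v0^2 = 9^2 = 81
v^2 - v0^2 = 225 - 81 = 144
W = (1/2)*2*144 = 144 J

144 J


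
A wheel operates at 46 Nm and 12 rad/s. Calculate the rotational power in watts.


Given: tau = 46 Nm, omega = 12 rad/s
Using P = tau * omega
P = 46 * 12
P = 552 W

552 W


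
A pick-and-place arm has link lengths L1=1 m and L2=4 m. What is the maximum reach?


Given: L1 = 1 m, L2 = 4 m
For a 2-link planar arm, max reach = L1 + L2 (fully extended)
Max reach = 1 + 4
Max reach = 5 m

5 m


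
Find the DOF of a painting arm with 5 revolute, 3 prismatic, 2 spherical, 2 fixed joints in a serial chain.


Given: serial robot with 5 revolute, 3 prismatic, 2 spherical, 2 fixed joints
DOF contribution per joint type: revolute=1, prismatic=1, spherical=3, fixed=0
DOF = 5*1 + 3*1 + 2*3 + 2*0
DOF = 14

14


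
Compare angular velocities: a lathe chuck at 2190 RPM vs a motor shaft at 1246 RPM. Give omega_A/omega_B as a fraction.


Given: RPM_A = 2190, RPM_B = 1246
omega = 2*pi*RPM/60, so omega_A/omega_B = RPM_A / RPM_B
omega_A/omega_B = 2190 / 1246
omega_A/omega_B = 1095/623

1095/623


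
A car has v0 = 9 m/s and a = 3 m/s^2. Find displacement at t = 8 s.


Given: v0 = 9 m/s, a = 3 m/s^2, t = 8 s
Using s = v0*t + (1/2)*a*t^2
s = 9*8 + (1/2)*3*8^2
s = 72 + (1/2)*192
s = 72 + 96
s = 168

168 m


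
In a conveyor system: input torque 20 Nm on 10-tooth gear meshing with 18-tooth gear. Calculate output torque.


Given: N1 = 10, N2 = 18, T1 = 20 Nm
Using T2/T1 = N2/N1
T2 = T1 * N2 / N1
T2 = 20 * 18 / 10
T2 = 360 / 10
T2 = 36 Nm

36 Nm


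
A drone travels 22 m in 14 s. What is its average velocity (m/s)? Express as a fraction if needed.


Given: distance d = 22 m, time t = 14 s
Using v = d / t
v = 22 / 14
v = 11/7 m/s

11/7 m/s


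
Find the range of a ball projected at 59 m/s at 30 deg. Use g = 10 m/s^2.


Given: v0 = 59 m/s, theta = 30 deg, g = 10 m/s^2
sin(2*30) = sin(60) = sqrt(3)/2
Using R = v0^2 * sin(2*theta) / g
R = 59^2 * (sqrt(3)/2) / 10
R = 3481 * sqrt(3) / 20
R = 3481/20*sqrt(3) m

3481/20*sqrt(3) m


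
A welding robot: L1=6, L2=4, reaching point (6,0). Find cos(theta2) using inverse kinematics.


Given: L1 = 6, L2 = 4, target (x, y) = (6, 0)
Using cos(theta2) = (x^2 + y^2 - L1^2 - L2^2) / (2*L1*L2)
x^2 + y^2 = 6^2 + 0 = 36
L1^2 + L2^2 = 36 + 16 = 52
Numerator = 36 - 52 = -16
Denominator = 2*6*4 = 48
cos(theta2) = -16/48 = -1/3

-1/3


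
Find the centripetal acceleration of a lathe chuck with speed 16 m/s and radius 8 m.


Given: v = 16 m/s, r = 8 m
Using a_c = v^2 / r
a_c = 16^2 / 8
a_c = 256 / 8
a_c = 32 m/s^2

32 m/s^2


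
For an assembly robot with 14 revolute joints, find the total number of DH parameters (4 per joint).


Given: 14 joints, 4 DH parameters per joint (d, theta, a, alpha)
Total DH parameters = number_of_joints * 4
Total = 14 * 4
Total = 56

56


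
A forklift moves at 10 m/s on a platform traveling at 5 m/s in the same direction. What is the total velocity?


Given: object velocity = 10 m/s, platform velocity = 5 m/s (same direction)
Using classical velocity addition: v_total = v_object + v_platform
v_total = 10 + 5
v_total = 15 m/s

15 m/s


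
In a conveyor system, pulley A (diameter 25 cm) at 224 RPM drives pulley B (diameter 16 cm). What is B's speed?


Given: D1 = 25 cm, w1 = 224 RPM, D2 = 16 cm
Using D1*w1 = D2*w2
w2 = D1*w1 / D2
w2 = 25*224 / 16
w2 = 5600 / 16
w2 = 350 RPM

350 RPM


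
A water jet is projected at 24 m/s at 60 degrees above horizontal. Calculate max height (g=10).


Given: v0 = 24 m/s, theta = 60 deg, g = 10 m/s^2
sin^2(60) = 3/4
Using H = v0^2 * sin^2(theta) / (2*g)
H = 24^2 * 3/4 / (2*10)
H = 576 * 3/4 / 20
H = 432 / 20
H = 108/5 m

108/5 m


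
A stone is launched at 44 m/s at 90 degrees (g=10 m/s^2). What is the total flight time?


Given: v0 = 44 m/s, theta = 90 deg, g = 10 m/s^2
sin(90) = 1
Using T = 2*v0*sin(theta) / g
T = 2*44*1 / 10
T = 88 / 10
T = 44/5 s

44/5 s


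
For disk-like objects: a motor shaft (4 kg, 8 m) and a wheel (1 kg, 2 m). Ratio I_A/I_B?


Given: M1=4 kg, R1=8 m, M2=1 kg, R2=2 m
For a disk: I = (1/2)*M*R^2, so I_A/I_B = (M1*R1^2)/(M2*R2^2)
M1*R1^2 = 4*64 = 256
M2*R2^2 = 1*4 = 4
I_A/I_B = 256/4 = 64

64


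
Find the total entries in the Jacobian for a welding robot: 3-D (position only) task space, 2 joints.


Given: task space dimension = 3, joints = 2
Jacobian is a 3 x 2 matrix
Total entries = rows * columns
Total = 3 * 2
Total = 6

6


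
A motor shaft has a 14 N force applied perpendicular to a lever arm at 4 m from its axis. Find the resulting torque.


Given: F = 14 N, r = 4 m, angle = 90 deg (perpendicular)
Using tau = F * r * sin(90)
sin(90) = 1
tau = 14 * 4 * 1
tau = 56 Nm

56 Nm


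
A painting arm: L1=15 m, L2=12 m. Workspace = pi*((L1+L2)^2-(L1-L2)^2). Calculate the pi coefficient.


Given: L1 = 15, L2 = 12
(L1+L2)^2 = (27)^2 = 729
(L1-L2)^2 = (3)^2 = 9
Difference = 729 - 9 = 720
This equals 4*L1*L2 = 4*15*12 = 720
Workspace area = 720*pi

720


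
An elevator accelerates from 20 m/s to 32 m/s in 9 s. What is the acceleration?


Given: initial velocity v0 = 20 m/s, final velocity v = 32 m/s, time t = 9 s
Using a = (v - v0) / t
a = (32 - 20) / 9
a = 12 / 9
a = 4/3 m/s^2

4/3 m/s^2


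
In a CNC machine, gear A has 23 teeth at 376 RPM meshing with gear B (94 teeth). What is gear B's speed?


Given: N1 = 23 teeth, w1 = 376 RPM, N2 = 94 teeth
Using N1*w1 = N2*w2
w2 = N1*w1 / N2
w2 = 23*376 / 94
w2 = 8648 / 94
w2 = 92 RPM

92 RPM


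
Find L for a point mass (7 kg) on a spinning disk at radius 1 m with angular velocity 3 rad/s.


Given: m = 7 kg, r = 1 m, omega = 3 rad/s
For a point mass: I = m*r^2
I = 7*1^2 = 7*1 = 7
L = I*omega = 7*3
L = 21 kg*m^2/s

21 kg*m^2/s


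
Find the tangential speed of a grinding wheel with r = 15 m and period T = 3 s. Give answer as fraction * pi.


Given: radius r = 15 m, period T = 3 s
Using v = 2*pi*r / T
v = 2*pi*15 / 3
v = 30*pi / 3
v = 10*pi m/s

10*pi m/s


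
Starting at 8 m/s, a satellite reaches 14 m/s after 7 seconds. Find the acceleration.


Given: initial velocity v0 = 8 m/s, final velocity v = 14 m/s, time t = 7 s
Using a = (v - v0) / t
a = (14 - 8) / 7
a = 6 / 7
a = 6/7 m/s^2

6/7 m/s^2


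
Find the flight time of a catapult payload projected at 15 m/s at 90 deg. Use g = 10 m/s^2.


Given: v0 = 15 m/s, theta = 90 deg, g = 10 m/s^2
sin(90) = 1
Using T = 2*v0*sin(theta) / g
T = 2*15*1 / 10
T = 30 / 10
T = 3 s

3 s


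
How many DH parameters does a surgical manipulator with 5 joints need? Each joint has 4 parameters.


Given: 5 joints, 4 DH parameters per joint (d, theta, a, alpha)
Total DH parameters = number_of_joints * 4
Total = 5 * 4
Total = 20

20


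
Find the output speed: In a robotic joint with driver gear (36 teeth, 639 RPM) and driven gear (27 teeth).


Given: N1 = 36 teeth, w1 = 639 RPM, N2 = 27 teeth
Using N1*w1 = N2*w2
w2 = N1*w1 / N2
w2 = 36*639 / 27
w2 = 23004 / 27
w2 = 852 RPM

852 RPM


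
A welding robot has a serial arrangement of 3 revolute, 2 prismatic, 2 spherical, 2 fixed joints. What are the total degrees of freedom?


Given: serial robot with 3 revolute, 2 prismatic, 2 spherical, 2 fixed joints
DOF contribution per joint type: revolute=1, prismatic=1, spherical=3, fixed=0
DOF = 3*1 + 2*1 + 2*3 + 2*0
DOF = 11

11


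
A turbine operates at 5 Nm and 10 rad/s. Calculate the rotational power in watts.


Given: tau = 5 Nm, omega = 10 rad/s
Using P = tau * omega
P = 5 * 10
P = 50 W

50 W


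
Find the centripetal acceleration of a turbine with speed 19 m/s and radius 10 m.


Given: v = 19 m/s, r = 10 m
Using a_c = v^2 / r
a_c = 19^2 / 10
a_c = 361 / 10
a_c = 361/10 m/s^2

361/10 m/s^2


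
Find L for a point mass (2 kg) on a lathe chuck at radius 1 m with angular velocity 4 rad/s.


Given: m = 2 kg, r = 1 m, omega = 4 rad/s
For a point mass: I = m*r^2
I = 2*1^2 = 2*1 = 2
L = I*omega = 2*4
L = 8 kg*m^2/s

8 kg*m^2/s


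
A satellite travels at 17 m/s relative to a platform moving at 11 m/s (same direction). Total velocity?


Given: object velocity = 17 m/s, platform velocity = 11 m/s (same direction)
Using classical velocity addition: v_total = v_object + v_platform
v_total = 17 + 11
v_total = 28 m/s

28 m/s


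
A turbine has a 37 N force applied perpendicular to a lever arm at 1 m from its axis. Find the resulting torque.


Given: F = 37 N, r = 1 m, angle = 90 deg (perpendicular)
Using tau = F * r * sin(90)
sin(90) = 1
tau = 37 * 1 * 1
tau = 37 Nm

37 Nm


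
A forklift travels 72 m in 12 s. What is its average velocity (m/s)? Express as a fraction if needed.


Given: distance d = 72 m, time t = 12 s
Using v = d / t
v = 72 / 12
v = 6 m/s

6 m/s


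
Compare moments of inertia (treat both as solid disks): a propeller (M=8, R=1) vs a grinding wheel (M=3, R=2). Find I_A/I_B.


Given: M1=8 kg, R1=1 m, M2=3 kg, R2=2 m
For a disk: I = (1/2)*M*R^2, so I_A/I_B = (M1*R1^2)/(M2*R2^2)
M1*R1^2 = 8*1 = 8
M2*R2^2 = 3*4 = 12
I_A/I_B = 8/12 = 2/3

2/3


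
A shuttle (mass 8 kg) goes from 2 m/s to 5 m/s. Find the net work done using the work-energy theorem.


Given: m = 8 kg, v0 = 2 m/s, v = 5 m/s
Using W = (1/2)*m*(v^2 - v0^2)
v^2 = 5^2 = 25
v0^2 = 2^2 = 4
v^2 - v0^2 = 25 - 4 = 21
W = (1/2)*8*21 = 84 J

84 J


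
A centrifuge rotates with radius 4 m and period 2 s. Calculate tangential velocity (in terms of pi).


Given: radius r = 4 m, period T = 2 s
Using v = 2*pi*r / T
v = 2*pi*4 / 2
v = 8*pi / 2
v = 4*pi m/s

4*pi m/s


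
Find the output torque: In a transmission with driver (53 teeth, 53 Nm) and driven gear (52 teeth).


Given: N1 = 53, N2 = 52, T1 = 53 Nm
Using T2/T1 = N2/N1
T2 = T1 * N2 / N1
T2 = 53 * 52 / 53
T2 = 2756 / 53
T2 = 52 Nm

52 Nm


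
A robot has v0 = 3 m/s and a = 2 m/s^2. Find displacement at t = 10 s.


Given: v0 = 3 m/s, a = 2 m/s^2, t = 10 s
Using s = v0*t + (1/2)*a*t^2
s = 3*10 + (1/2)*2*10^2
s = 30 + (1/2)*200
s = 30 + 100
s = 130

130 m


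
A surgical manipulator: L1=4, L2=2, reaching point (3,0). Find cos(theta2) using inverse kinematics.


Given: L1 = 4, L2 = 2, target (x, y) = (3, 0)
Using cos(theta2) = (x^2 + y^2 - L1^2 - L2^2) / (2*L1*L2)
x^2 + y^2 = 3^2 + 0 = 9
L1^2 + L2^2 = 16 + 4 = 20
Numerator = 9 - 20 = -11
Denominator = 2*4*2 = 16
cos(theta2) = -11/16 = -11/16

-11/16


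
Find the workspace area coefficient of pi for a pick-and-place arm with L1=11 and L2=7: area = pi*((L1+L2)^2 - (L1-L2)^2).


Given: L1 = 11, L2 = 7
(L1+L2)^2 = (18)^2 = 324
(L1-L2)^2 = (4)^2 = 16
Difference = 324 - 16 = 308
This equals 4*L1*L2 = 4*11*7 = 308
Workspace area = 308*pi

308


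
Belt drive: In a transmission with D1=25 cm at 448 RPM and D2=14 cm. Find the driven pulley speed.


Given: D1 = 25 cm, w1 = 448 RPM, D2 = 14 cm
Using D1*w1 = D2*w2
w2 = D1*w1 / D2
w2 = 25*448 / 14
w2 = 11200 / 14
w2 = 800 RPM

800 RPM


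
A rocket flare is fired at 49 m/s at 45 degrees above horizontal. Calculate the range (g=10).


Given: v0 = 49 m/s, theta = 45 deg, g = 10 m/s^2
sin(2*45) = sin(90) = 1
Using R = v0^2 * sin(2*theta) / g
R = 49^2 * 1 / 10
R = 2401 / 10
R = 2401/10 m

2401/10 m


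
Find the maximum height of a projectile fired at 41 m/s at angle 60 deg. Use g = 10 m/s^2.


Given: v0 = 41 m/s, theta = 60 deg, g = 10 m/s^2
sin^2(60) = 3/4
Using H = v0^2 * sin^2(theta) / (2*g)
H = 41^2 * 3/4 / (2*10)
H = 1681 * 3/4 / 20
H = 5043/4 / 20
H = 5043/80 m

5043/80 m


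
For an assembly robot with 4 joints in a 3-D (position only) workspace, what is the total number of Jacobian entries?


Given: task space dimension = 3, joints = 4
Jacobian is a 3 x 4 matrix
Total entries = rows * columns
Total = 3 * 4
Total = 12

12


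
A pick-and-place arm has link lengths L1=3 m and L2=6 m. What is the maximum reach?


Given: L1 = 3 m, L2 = 6 m
For a 2-link planar arm, max reach = L1 + L2 (fully extended)
Max reach = 3 + 6
Max reach = 9 m

9 m


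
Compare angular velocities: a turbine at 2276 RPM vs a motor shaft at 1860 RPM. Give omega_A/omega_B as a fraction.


Given: RPM_A = 2276, RPM_B = 1860
omega = 2*pi*RPM/60, so omega_A/omega_B = RPM_A / RPM_B
omega_A/omega_B = 2276 / 1860
omega_A/omega_B = 569/465

569/465


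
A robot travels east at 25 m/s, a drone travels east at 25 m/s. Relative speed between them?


Given: v_A = 25 m/s east, v_B = 25 m/s east
Both move in the same direction; relative speed = |v_A - v_B|
|25 - 25| = |0|
= 0 m/s

0 m/s


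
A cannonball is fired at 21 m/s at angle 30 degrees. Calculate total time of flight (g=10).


Given: v0 = 21 m/s, theta = 30 deg, g = 10 m/s^2
sin(30) = 1/2
Using T = 2*v0*sin(theta) / g
T = 2*21*1/2 / 10
T = 21 / 10
T = 21/10 s

21/10 s


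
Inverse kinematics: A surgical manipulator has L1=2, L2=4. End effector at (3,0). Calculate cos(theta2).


Given: L1 = 2, L2 = 4, target (x, y) = (3, 0)
Using cos(theta2) = (x^2 + y^2 - L1^2 - L2^2) / (2*L1*L2)
x^2 + y^2 = 3^2 + 0 = 9
L1^2 + L2^2 = 4 + 16 = 20
Numerator = 9 - 20 = -11
Denominator = 2*2*4 = 16
cos(theta2) = -11/16 = -11/16

-11/16


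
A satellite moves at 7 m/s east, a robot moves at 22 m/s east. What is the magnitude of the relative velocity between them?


Given: v_A = 7 m/s east, v_B = 22 m/s east
Both move in the same direction; relative speed = |v_A - v_B|
|7 - 22| = |-15|
= 15 m/s

15 m/s


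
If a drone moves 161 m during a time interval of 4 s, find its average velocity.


Given: distance d = 161 m, time t = 4 s
Using v = d / t
v = 161 / 4
v = 161/4 m/s

161/4 m/s


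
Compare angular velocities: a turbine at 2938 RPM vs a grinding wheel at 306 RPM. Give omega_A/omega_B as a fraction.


Given: RPM_A = 2938, RPM_B = 306
omega = 2*pi*RPM/60, so omega_A/omega_B = RPM_A / RPM_B
omega_A/omega_B = 2938 / 306
omega_A/omega_B = 1469/153

1469/153


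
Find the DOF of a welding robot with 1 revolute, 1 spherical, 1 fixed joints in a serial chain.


Given: serial robot with 1 revolute, 1 spherical, 1 fixed joints
DOF contribution per joint type: revolute=1, prismatic=1, spherical=3, fixed=0
DOF = 1*1 + 1*3 + 1*0
DOF = 4

4


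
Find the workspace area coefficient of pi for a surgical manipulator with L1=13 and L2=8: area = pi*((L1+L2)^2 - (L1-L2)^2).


Given: L1 = 13, L2 = 8
(L1+L2)^2 = (21)^2 = 441
(L1-L2)^2 = (5)^2 = 25
Difference = 441 - 25 = 416
This equals 4*L1*L2 = 4*13*8 = 416
Workspace area = 416*pi

416


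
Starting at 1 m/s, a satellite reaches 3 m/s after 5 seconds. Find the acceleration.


Given: initial velocity v0 = 1 m/s, final velocity v = 3 m/s, time t = 5 s
Using a = (v - v0) / t
a = (3 - 1) / 5
a = 2 / 5
a = 2/5 m/s^2

2/5 m/s^2


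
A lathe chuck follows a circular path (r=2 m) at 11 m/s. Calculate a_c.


Given: v = 11 m/s, r = 2 m
Using a_c = v^2 / r
a_c = 11^2 / 2
a_c = 121 / 2
a_c = 121/2 m/s^2

121/2 m/s^2


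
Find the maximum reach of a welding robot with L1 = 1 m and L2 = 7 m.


Given: L1 = 1 m, L2 = 7 m
For a 2-link planar arm, max reach = L1 + L2 (fully extended)
Max reach = 1 + 7
Max reach = 8 m

8 m


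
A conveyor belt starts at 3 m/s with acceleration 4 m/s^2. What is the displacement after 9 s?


Given: v0 = 3 m/s, a = 4 m/s^2, t = 9 s
Using s = v0*t + (1/2)*a*t^2
s = 3*9 + (1/2)*4*9^2
s = 27 + (1/2)*324
s = 27 + 162
s = 189

189 m


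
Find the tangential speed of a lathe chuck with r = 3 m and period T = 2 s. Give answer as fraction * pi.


Given: radius r = 3 m, period T = 2 s
Using v = 2*pi*r / T
v = 2*pi*3 / 2
v = 6*pi / 2
v = 3*pi m/s

3*pi m/s


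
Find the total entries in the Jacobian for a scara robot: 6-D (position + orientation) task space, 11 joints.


Given: task space dimension = 6, joints = 11
Jacobian is a 6 x 11 matrix
Total entries = rows * columns
Total = 6 * 11
Total = 66

66


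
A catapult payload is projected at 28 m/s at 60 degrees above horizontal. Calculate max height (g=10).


Given: v0 = 28 m/s, theta = 60 deg, g = 10 m/s^2
sin^2(60) = 3/4
Using H = v0^2 * sin^2(theta) / (2*g)
H = 28^2 * 3/4 / (2*10)
H = 784 * 3/4 / 20
H = 588 / 20
H = 147/5 m

147/5 m


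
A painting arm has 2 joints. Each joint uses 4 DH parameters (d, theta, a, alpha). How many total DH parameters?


Given: 2 joints, 4 DH parameters per joint (d, theta, a, alpha)
Total DH parameters = number_of_joints * 4
Total = 2 * 4
Total = 8

8


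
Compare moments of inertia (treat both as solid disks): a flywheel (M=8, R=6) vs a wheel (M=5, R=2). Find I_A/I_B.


Given: M1=8 kg, R1=6 m, M2=5 kg, R2=2 m
For a disk: I = (1/2)*M*R^2, so I_A/I_B = (M1*R1^2)/(M2*R2^2)
M1*R1^2 = 8*36 = 288
M2*R2^2 = 5*4 = 20
I_A/I_B = 288/20 = 72/5

72/5


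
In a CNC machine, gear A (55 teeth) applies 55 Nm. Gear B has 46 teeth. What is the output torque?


Given: N1 = 55, N2 = 46, T1 = 55 Nm
Using T2/T1 = N2/N1
T2 = T1 * N2 / N1
T2 = 55 * 46 / 55
T2 = 2530 / 55
T2 = 46 Nm

46 Nm


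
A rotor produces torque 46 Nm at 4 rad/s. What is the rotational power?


Given: tau = 46 Nm, omega = 4 rad/s
Using P = tau * omega
P = 46 * 4
P = 184 W

184 W


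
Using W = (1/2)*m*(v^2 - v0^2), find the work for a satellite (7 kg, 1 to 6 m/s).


Given: m = 7 kg, v0 = 1 m/s, v = 6 m/s
Using W = (1/2)*m*(v^2 - v0^2)
v^2 = 6^2 = 36
v0^2 = 1^2 = 1
v^2 - v0^2 = 36 - 1 = 35
W = (1/2)*7*35 = 245/2 J

245/2 J


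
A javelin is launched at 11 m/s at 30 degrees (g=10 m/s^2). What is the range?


Given: v0 = 11 m/s, theta = 30 deg, g = 10 m/s^2
sin(2*30) = sin(60) = sqrt(3)/2
Using R = v0^2 * sin(2*theta) / g
R = 11^2 * (sqrt(3)/2) / 10
R = 121 * sqrt(3) / 20
R = 121/20*sqrt(3) m

121/20*sqrt(3) m


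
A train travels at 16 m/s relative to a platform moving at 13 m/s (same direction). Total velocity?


Given: object velocity = 16 m/s, platform velocity = 13 m/s (same direction)
Using classical velocity addition: v_total = v_object + v_platform
v_total = 16 + 13
v_total = 29 m/s

29 m/s


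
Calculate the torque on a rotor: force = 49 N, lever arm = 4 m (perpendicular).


Given: F = 49 N, r = 4 m, angle = 90 deg (perpendicular)
Using tau = F * r * sin(90)
sin(90) = 1
tau = 49 * 4 * 1
tau = 196 Nm

196 Nm


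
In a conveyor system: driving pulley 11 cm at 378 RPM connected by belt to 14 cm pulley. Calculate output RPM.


Given: D1 = 11 cm, w1 = 378 RPM, D2 = 14 cm
Using D1*w1 = D2*w2
w2 = D1*w1 / D2
w2 = 11*378 / 14
w2 = 4158 / 14
w2 = 297 RPM

297 RPM


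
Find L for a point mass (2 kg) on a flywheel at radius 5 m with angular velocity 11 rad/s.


Given: m = 2 kg, r = 5 m, omega = 11 rad/s
For a point mass: I = m*r^2
I = 2*5^2 = 2*25 = 50
L = I*omega = 50*11
L = 550 kg*m^2/s

550 kg*m^2/s


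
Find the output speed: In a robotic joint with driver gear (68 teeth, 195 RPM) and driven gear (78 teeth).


Given: N1 = 68 teeth, w1 = 195 RPM, N2 = 78 teeth
Using N1*w1 = N2*w2
w2 = N1*w1 / N2
w2 = 68*195 / 78
w2 = 13260 / 78
w2 = 170 RPM

170 RPM


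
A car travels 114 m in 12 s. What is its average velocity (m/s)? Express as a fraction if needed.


Given: distance d = 114 m, time t = 12 s
Using v = d / t
v = 114 / 12
v = 19/2 m/s

19/2 m/s


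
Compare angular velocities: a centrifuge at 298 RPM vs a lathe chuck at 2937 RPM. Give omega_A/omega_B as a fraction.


Given: RPM_A = 298, RPM_B = 2937
omega = 2*pi*RPM/60, so omega_A/omega_B = RPM_A / RPM_B
omega_A/omega_B = 298 / 2937
omega_A/omega_B = 298/2937

298/2937


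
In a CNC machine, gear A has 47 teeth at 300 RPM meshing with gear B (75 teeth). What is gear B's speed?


Given: N1 = 47 teeth, w1 = 300 RPM, N2 = 75 teeth
Using N1*w1 = N2*w2
w2 = N1*w1 / N2
w2 = 47*300 / 75
w2 = 14100 / 75
w2 = 188 RPM

188 RPM


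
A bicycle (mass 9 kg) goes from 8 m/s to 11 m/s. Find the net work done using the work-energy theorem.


Given: m = 9 kg, v0 = 8 m/s, v = 11 m/s
Using W = (1/2)*m*(v^2 - v0^2)
v^2 = 11^2 = 121
v0^2 = 8^2 = 64
v^2 - v0^2 = 121 - 64 = 57
W = (1/2)*9*57 = 513/2 J

513/2 J


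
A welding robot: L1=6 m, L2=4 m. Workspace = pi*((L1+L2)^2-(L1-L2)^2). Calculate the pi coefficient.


Given: L1 = 6, L2 = 4
(L1+L2)^2 = (10)^2 = 100
(L1-L2)^2 = (2)^2 = 4
Difference = 100 - 4 = 96
This equals 4*L1*L2 = 4*6*4 = 96
Workspace area = 96*pi

96


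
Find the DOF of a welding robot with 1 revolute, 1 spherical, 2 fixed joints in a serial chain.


Given: serial robot with 1 revolute, 1 spherical, 2 fixed joints
DOF contribution per joint type: revolute=1, prismatic=1, spherical=3, fixed=0
DOF = 1*1 + 1*3 + 2*0
DOF = 4

4


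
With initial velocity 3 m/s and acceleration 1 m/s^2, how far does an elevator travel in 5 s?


Given: v0 = 3 m/s, a = 1 m/s^2, t = 5 s
Using s = v0*t + (1/2)*a*t^2
s = 3*5 + (1/2)*1*5^2
s = 15 + (1/2)*25
s = 15 + 25/2
s = 55/2

55/2 m


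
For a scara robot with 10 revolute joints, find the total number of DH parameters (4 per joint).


Given: 10 joints, 4 DH parameters per joint (d, theta, a, alpha)
Total DH parameters = number_of_joints * 4
Total = 10 * 4
Total = 40

40


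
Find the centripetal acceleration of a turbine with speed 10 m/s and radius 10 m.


Given: v = 10 m/s, r = 10 m
Using a_c = v^2 / r
a_c = 10^2 / 10
a_c = 100 / 10
a_c = 10 m/s^2

10 m/s^2


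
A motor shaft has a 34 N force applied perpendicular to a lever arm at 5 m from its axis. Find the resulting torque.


Given: F = 34 N, r = 5 m, angle = 90 deg (perpendicular)
Using tau = F * r * sin(90)
sin(90) = 1
tau = 34 * 5 * 1
tau = 170 Nm

170 Nm


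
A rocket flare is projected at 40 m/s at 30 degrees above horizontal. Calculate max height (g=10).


Given: v0 = 40 m/s, theta = 30 deg, g = 10 m/s^2
sin^2(30) = 1/4
Using H = v0^2 * sin^2(theta) / (2*g)
H = 40^2 * 1/4 / (2*10)
H = 1600 * 1/4 / 20
H = 400 / 20
H = 20 m

20 m


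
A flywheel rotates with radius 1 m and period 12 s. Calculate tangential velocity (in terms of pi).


Given: radius r = 1 m, period T = 12 s
Using v = 2*pi*r / T
v = 2*pi*1 / 12
v = 2*pi / 12
v = 1/6*pi m/s

1/6*pi m/s


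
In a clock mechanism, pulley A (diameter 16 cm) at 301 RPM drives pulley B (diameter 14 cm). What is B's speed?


Given: D1 = 16 cm, w1 = 301 RPM, D2 = 14 cm
Using D1*w1 = D2*w2
w2 = D1*w1 / D2
w2 = 16*301 / 14
w2 = 4816 / 14
w2 = 344 RPM

344 RPM


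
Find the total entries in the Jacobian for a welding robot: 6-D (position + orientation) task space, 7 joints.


Given: task space dimension = 6, joints = 7
Jacobian is a 6 x 7 matrix
Total entries = rows * columns
Total = 6 * 7
Total = 42

42


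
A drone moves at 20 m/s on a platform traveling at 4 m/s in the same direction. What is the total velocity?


Given: object velocity = 20 m/s, platform velocity = 4 m/s (same direction)
Using classical velocity addition: v_total = v_object + v_platform
v_total = 20 + 4
v_total = 24 m/s

24 m/s


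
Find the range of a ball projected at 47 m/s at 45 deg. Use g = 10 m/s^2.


Given: v0 = 47 m/s, theta = 45 deg, g = 10 m/s^2
sin(2*45) = sin(90) = 1
Using R = v0^2 * sin(2*theta) / g
R = 47^2 * 1 / 10
R = 2209 / 10
R = 2209/10 m

2209/10 m


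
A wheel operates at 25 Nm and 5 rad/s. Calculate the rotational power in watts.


Given: tau = 25 Nm, omega = 5 rad/s
Using P = tau * omega
P = 25 * 5
P = 125 W

125 W


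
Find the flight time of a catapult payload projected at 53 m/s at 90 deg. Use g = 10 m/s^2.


Given: v0 = 53 m/s, theta = 90 deg, g = 10 m/s^2
sin(90) = 1
Using T = 2*v0*sin(theta) / g
T = 2*53*1 / 10
T = 106 / 10
T = 53/5 s

53/5 s


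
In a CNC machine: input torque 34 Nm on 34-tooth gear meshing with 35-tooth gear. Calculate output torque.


Given: N1 = 34, N2 = 35, T1 = 34 Nm
Using T2/T1 = N2/N1
T2 = T1 * N2 / N1
T2 = 34 * 35 / 34
T2 = 1190 / 34
T2 = 35 Nm

35 Nm


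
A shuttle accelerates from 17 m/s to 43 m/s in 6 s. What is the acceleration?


Given: initial velocity v0 = 17 m/s, final velocity v = 43 m/s, time t = 6 s
Using a = (v - v0) / t
a = (43 - 17) / 6
a = 26 / 6
a = 13/3 m/s^2

13/3 m/s^2


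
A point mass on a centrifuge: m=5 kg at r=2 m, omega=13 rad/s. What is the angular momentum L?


Given: m = 5 kg, r = 2 m, omega = 13 rad/s
For a point mass: I = m*r^2
I = 5*2^2 = 5*4 = 20
L = I*omega = 20*13
L = 260 kg*m^2/s

260 kg*m^2/s


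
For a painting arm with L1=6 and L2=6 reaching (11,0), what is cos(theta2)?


Given: L1 = 6, L2 = 6, target (x, y) = (11, 0)
Using cos(theta2) = (x^2 + y^2 - L1^2 - L2^2) / (2*L1*L2)
x^2 + y^2 = 11^2 + 0 = 121
L1^2 + L2^2 = 36 + 36 = 72
Numerator = 121 - 72 = 49
Denominator = 2*6*6 = 72
cos(theta2) = 49/72 = 49/72

49/72


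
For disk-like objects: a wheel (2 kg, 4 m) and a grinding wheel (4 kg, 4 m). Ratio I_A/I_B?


Given: M1=2 kg, R1=4 m, M2=4 kg, R2=4 m
For a disk: I = (1/2)*M*R^2, so I_A/I_B = (M1*R1^2)/(M2*R2^2)
M1*R1^2 = 2*16 = 32
M2*R2^2 = 4*16 = 64
I_A/I_B = 32/64 = 1/2

1/2


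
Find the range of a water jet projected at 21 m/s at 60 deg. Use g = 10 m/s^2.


Given: v0 = 21 m/s, theta = 60 deg, g = 10 m/s^2
sin(2*60) = sin(120) = sqrt(3)/2
Using R = v0^2 * sin(2*theta) / g
R = 21^2 * (sqrt(3)/2) / 10
R = 441 * sqrt(3) / 20
R = 441/20*sqrt(3) m

441/20*sqrt(3) m


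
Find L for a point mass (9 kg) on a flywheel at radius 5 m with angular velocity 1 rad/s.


Given: m = 9 kg, r = 5 m, omega = 1 rad/s
For a point mass: I = m*r^2
I = 9*5^2 = 9*25 = 225
L = I*omega = 225*1
L = 225 kg*m^2/s

225 kg*m^2/s


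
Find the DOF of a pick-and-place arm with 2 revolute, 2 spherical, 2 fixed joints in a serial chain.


Given: serial robot with 2 revolute, 2 spherical, 2 fixed joints
DOF contribution per joint type: revolute=1, prismatic=1, spherical=3, fixed=0
DOF = 2*1 + 2*3 + 2*0
DOF = 8

8


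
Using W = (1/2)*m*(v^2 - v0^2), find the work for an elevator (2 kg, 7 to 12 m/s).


Given: m = 2 kg, v0 = 7 m/s, v = 12 m/s
Using W = (1/2)*m*(v^2 - v0^2)
v^2 = 12^2 = 144
v0^2 = 7^2 = 49
v^2 - v0^2 = 144 - 49 = 95
W = (1/2)*2*95 = 95 J

95 J


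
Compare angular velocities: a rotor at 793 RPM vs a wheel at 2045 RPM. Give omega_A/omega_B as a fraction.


Given: RPM_A = 793, RPM_B = 2045
omega = 2*pi*RPM/60, so omega_A/omega_B = RPM_A / RPM_B
omega_A/omega_B = 793 / 2045
omega_A/omega_B = 793/2045

793/2045


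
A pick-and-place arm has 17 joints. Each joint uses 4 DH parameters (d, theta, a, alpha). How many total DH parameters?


Given: 17 joints, 4 DH parameters per joint (d, theta, a, alpha)
Total DH parameters = number_of_joints * 4
Total = 17 * 4
Total = 68

68


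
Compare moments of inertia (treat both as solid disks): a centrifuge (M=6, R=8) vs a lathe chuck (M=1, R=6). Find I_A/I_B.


Given: M1=6 kg, R1=8 m, M2=1 kg, R2=6 m
For a disk: I = (1/2)*M*R^2, so I_A/I_B = (M1*R1^2)/(M2*R2^2)
M1*R1^2 = 6*64 = 384
M2*R2^2 = 1*36 = 36
I_A/I_B = 384/36 = 32/3

32/3


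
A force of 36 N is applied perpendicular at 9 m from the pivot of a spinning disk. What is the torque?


Given: F = 36 N, r = 9 m, angle = 90 deg (perpendicular)
Using tau = F * r * sin(90)
sin(90) = 1
tau = 36 * 9 * 1
tau = 324 Nm

324 Nm


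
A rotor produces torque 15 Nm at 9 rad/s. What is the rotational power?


Given: tau = 15 Nm, omega = 9 rad/s
Using P = tau * omega
P = 15 * 9
P = 135 W

135 W


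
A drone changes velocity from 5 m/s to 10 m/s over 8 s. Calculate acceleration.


Given: initial velocity v0 = 5 m/s, final velocity v = 10 m/s, time t = 8 s
Using a = (v - v0) / t
a = (10 - 5) / 8
a = 5 / 8
a = 5/8 m/s^2

5/8 m/s^2


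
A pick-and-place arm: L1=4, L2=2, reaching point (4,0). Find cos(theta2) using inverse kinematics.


Given: L1 = 4, L2 = 2, target (x, y) = (4, 0)
Using cos(theta2) = (x^2 + y^2 - L1^2 - L2^2) / (2*L1*L2)
x^2 + y^2 = 4^2 + 0 = 16
L1^2 + L2^2 = 16 + 4 = 20
Numerator = 16 - 20 = -4
Denominator = 2*4*2 = 16
cos(theta2) = -4/16 = -1/4

-1/4


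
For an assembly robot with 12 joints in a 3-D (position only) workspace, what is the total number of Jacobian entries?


Given: task space dimension = 3, joints = 12
Jacobian is a 3 x 12 matrix
Total entries = rows * columns
Total = 3 * 12
Total = 36

36


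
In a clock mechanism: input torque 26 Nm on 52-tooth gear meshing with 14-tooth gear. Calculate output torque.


Given: N1 = 52, N2 = 14, T1 = 26 Nm
Using T2/T1 = N2/N1
T2 = T1 * N2 / N1
T2 = 26 * 14 / 52
T2 = 364 / 52
T2 = 7 Nm

7 Nm


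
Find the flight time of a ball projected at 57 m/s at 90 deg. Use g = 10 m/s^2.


Given: v0 = 57 m/s, theta = 90 deg, g = 10 m/s^2
sin(90) = 1
Using T = 2*v0*sin(theta) / g
T = 2*57*1 / 10
T = 114 / 10
T = 57/5 s

57/5 s


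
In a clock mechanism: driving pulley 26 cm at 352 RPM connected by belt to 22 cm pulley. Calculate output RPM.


Given: D1 = 26 cm, w1 = 352 RPM, D2 = 22 cm
Using D1*w1 = D2*w2
w2 = D1*w1 / D2
w2 = 26*352 / 22
w2 = 9152 / 22
w2 = 416 RPM

416 RPM


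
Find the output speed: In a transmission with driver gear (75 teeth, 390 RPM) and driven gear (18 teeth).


Given: N1 = 75 teeth, w1 = 390 RPM, N2 = 18 teeth
Using N1*w1 = N2*w2
w2 = N1*w1 / N2
w2 = 75*390 / 18
w2 = 29250 / 18
w2 = 1625 RPM

1625 RPM


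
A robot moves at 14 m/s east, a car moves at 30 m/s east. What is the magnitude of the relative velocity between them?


Given: v_A = 14 m/s east, v_B = 30 m/s east
Both move in the same direction; relative speed = |v_A - v_B|
|14 - 30| = |-16|
= 16 m/s

16 m/s


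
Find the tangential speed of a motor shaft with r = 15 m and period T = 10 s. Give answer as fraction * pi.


Given: radius r = 15 m, period T = 10 s
Using v = 2*pi*r / T
v = 2*pi*15 / 10
v = 30*pi / 10
v = 3*pi m/s

3*pi m/s


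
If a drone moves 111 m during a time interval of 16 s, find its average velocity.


Given: distance d = 111 m, time t = 16 s
Using v = d / t
v = 111 / 16
v = 111/16 m/s

111/16 m/s


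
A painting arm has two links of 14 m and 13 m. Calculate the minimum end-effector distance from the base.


Given: L1 = 14 m, L2 = 13 m
For a 2-link planar arm, min reach = |L1 - L2| (second link folded back)
Min reach = |14 - 13|
Min reach = 1 m

1 m


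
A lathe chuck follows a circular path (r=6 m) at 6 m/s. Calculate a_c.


Given: v = 6 m/s, r = 6 m
Using a_c = v^2 / r
a_c = 6^2 / 6
a_c = 36 / 6
a_c = 6 m/s^2

6 m/s^2


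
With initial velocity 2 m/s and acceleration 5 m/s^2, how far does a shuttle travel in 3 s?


Given: v0 = 2 m/s, a = 5 m/s^2, t = 3 s
Using s = v0*t + (1/2)*a*t^2
s = 2*3 + (1/2)*5*3^2
s = 6 + (1/2)*45
s = 6 + 45/2
s = 57/2

57/2 m


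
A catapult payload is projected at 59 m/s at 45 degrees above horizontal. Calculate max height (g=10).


Given: v0 = 59 m/s, theta = 45 deg, g = 10 m/s^2
sin^2(45) = 1/2
Using H = v0^2 * sin^2(theta) / (2*g)
H = 59^2 * 1/2 / (2*10)
H = 3481 * 1/2 / 20
H = 3481/2 / 20
H = 3481/40 m

3481/40 m


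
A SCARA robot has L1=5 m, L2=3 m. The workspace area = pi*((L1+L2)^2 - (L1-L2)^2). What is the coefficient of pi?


Given: L1 = 5, L2 = 3
(L1+L2)^2 = (8)^2 = 64
(L1-L2)^2 = (2)^2 = 4
Difference = 64 - 4 = 60
This equals 4*L1*L2 = 4*5*3 = 60
Workspace area = 60*pi

60


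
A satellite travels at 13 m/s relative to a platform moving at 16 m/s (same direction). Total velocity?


Given: object velocity = 13 m/s, platform velocity = 16 m/s (same direction)
Using classical velocity addition: v_total = v_object + v_platform
v_total = 13 + 16
v_total = 29 m/s

29 m/s


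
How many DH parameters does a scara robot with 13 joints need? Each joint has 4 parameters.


Given: 13 joints, 4 DH parameters per joint (d, theta, a, alpha)
Total DH parameters = number_of_joints * 4
Total = 13 * 4
Total = 52

52


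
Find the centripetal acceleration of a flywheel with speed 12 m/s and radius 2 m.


Given: v = 12 m/s, r = 2 m
Using a_c = v^2 / r
a_c = 12^2 / 2
a_c = 144 / 2
a_c = 72 m/s^2

72 m/s^2


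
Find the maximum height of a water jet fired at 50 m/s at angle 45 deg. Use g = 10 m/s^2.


Given: v0 = 50 m/s, theta = 45 deg, g = 10 m/s^2
sin^2(45) = 1/2
Using H = v0^2 * sin^2(theta) / (2*g)
H = 50^2 * 1/2 / (2*10)
H = 2500 * 1/2 / 20
H = 1250 / 20
H = 125/2 m

125/2 m


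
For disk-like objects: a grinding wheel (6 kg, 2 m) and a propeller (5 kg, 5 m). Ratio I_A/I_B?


Given: M1=6 kg, R1=2 m, M2=5 kg, R2=5 m
For a disk: I = (1/2)*M*R^2, so I_A/I_B = (M1*R1^2)/(M2*R2^2)
M1*R1^2 = 6*4 = 24
M2*R2^2 = 5*25 = 125
I_A/I_B = 24/125 = 24/125

24/125


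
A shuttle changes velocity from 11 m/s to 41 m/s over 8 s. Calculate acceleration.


Given: initial velocity v0 = 11 m/s, final velocity v = 41 m/s, time t = 8 s
Using a = (v - v0) / t
a = (41 - 11) / 8
a = 30 / 8
a = 15/4 m/s^2

15/4 m/s^2


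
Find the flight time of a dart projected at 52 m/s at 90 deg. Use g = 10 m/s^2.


Given: v0 = 52 m/s, theta = 90 deg, g = 10 m/s^2
sin(90) = 1
Using T = 2*v0*sin(theta) / g
T = 2*52*1 / 10
T = 104 / 10
T = 52/5 s

52/5 s


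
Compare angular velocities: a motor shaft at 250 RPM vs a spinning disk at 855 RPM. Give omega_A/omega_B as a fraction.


Given: RPM_A = 250, RPM_B = 855
omega = 2*pi*RPM/60, so omega_A/omega_B = RPM_A / RPM_B
omega_A/omega_B = 250 / 855
omega_A/omega_B = 50/171

50/171


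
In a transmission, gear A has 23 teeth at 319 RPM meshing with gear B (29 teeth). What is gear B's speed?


Given: N1 = 23 teeth, w1 = 319 RPM, N2 = 29 teeth
Using N1*w1 = N2*w2
w2 = N1*w1 / N2
w2 = 23*319 / 29
w2 = 7337 / 29
w2 = 253 RPM

253 RPM


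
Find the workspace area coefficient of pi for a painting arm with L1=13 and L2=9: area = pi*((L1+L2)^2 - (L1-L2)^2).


Given: L1 = 13, L2 = 9
(L1+L2)^2 = (22)^2 = 484
(L1-L2)^2 = (4)^2 = 16
Difference = 484 - 16 = 468
This equals 4*L1*L2 = 4*13*9 = 468
Workspace area = 468*pi

468


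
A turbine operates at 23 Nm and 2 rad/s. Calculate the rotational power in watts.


Given: tau = 23 Nm, omega = 2 rad/s
Using P = tau * omega
P = 23 * 2
P = 46 W

46 W


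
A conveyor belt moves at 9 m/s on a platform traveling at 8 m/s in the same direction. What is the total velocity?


Given: object velocity = 9 m/s, platform velocity = 8 m/s (same direction)
Using classical velocity addition: v_total = v_object + v_platform
v_total = 9 + 8
v_total = 17 m/s

17 m/s


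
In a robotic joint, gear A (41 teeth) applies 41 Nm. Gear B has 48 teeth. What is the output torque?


Given: N1 = 41, N2 = 48, T1 = 41 Nm
Using T2/T1 = N2/N1
T2 = T1 * N2 / N1
T2 = 41 * 48 / 41
T2 = 1968 / 41
T2 = 48 Nm

48 Nm


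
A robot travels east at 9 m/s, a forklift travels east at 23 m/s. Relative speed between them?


Given: v_A = 9 m/s east, v_B = 23 m/s east
Both move in the same direction; relative speed = |v_A - v_B|
|9 - 23| = |-14|
= 14 m/s

14 m/s


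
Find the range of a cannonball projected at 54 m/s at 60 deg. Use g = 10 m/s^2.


Given: v0 = 54 m/s, theta = 60 deg, g = 10 m/s^2
sin(2*60) = sin(120) = sqrt(3)/2
Using R = v0^2 * sin(2*theta) / g
R = 54^2 * (sqrt(3)/2) / 10
R = 2916 * sqrt(3) / 20
R = 729/5*sqrt(3) m

729/5*sqrt(3) m


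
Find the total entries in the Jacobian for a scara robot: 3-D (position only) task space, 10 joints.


Given: task space dimension = 3, joints = 10
Jacobian is a 3 x 10 matrix
Total entries = rows * columns
Total = 3 * 10
Total = 30

30


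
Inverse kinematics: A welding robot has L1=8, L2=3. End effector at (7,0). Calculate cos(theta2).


Given: L1 = 8, L2 = 3, target (x, y) = (7, 0)
Using cos(theta2) = (x^2 + y^2 - L1^2 - L2^2) / (2*L1*L2)
x^2 + y^2 = 7^2 + 0 = 49
L1^2 + L2^2 = 64 + 9 = 73
Numerator = 49 - 73 = -24
Denominator = 2*8*3 = 48
cos(theta2) = -24/48 = -1/2

-1/2


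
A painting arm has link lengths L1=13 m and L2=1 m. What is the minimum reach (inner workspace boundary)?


Given: L1 = 13 m, L2 = 1 m
For a 2-link planar arm, min reach = |L1 - L2| (second link folded back)
Min reach = |13 - 1|
Min reach = 12 m

12 m


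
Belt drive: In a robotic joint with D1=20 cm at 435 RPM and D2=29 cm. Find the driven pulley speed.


Given: D1 = 20 cm, w1 = 435 RPM, D2 = 29 cm
Using D1*w1 = D2*w2
w2 = D1*w1 / D2
w2 = 20*435 / 29
w2 = 8700 / 29
w2 = 300 RPM

300 RPM


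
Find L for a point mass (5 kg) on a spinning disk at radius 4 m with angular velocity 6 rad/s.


Given: m = 5 kg, r = 4 m, omega = 6 rad/s
For a point mass: I = m*r^2
I = 5*4^2 = 5*16 = 80
L = I*omega = 80*6
L = 480 kg*m^2/s

480 kg*m^2/s


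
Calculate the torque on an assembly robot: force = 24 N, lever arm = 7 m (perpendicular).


Given: F = 24 N, r = 7 m, angle = 90 deg (perpendicular)
Using tau = F * r * sin(90)
sin(90) = 1
tau = 24 * 7 * 1
tau = 168 Nm

168 Nm


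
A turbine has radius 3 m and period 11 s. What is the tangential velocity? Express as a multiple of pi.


Given: radius r = 3 m, period T = 11 s
Using v = 2*pi*r / T
v = 2*pi*3 / 11
v = 6*pi / 11
v = 6/11*pi m/s

6/11*pi m/s


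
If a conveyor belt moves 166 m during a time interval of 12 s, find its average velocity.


Given: distance d = 166 m, time t = 12 s
Using v = d / t
v = 166 / 12
v = 83/6 m/s

83/6 m/s


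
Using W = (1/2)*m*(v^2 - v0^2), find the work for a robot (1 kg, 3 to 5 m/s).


Given: m = 1 kg, v0 = 3 m/s, v = 5 m/s
Using W = (1/2)*m*(v^2 - v0^2)
v^2 = 5^2 = 25
v0^2 = 3^2 = 9
v^2 - v0^2 = 25 - 9 = 16
W = (1/2)*1*16 = 8 J

8 J


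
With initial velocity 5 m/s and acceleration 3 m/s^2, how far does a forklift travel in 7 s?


Given: v0 = 5 m/s, a = 3 m/s^2, t = 7 s
Using s = v0*t + (1/2)*a*t^2
s = 5*7 + (1/2)*3*7^2
s = 35 + (1/2)*147
s = 35 + 147/2
s = 217/2

217/2 m


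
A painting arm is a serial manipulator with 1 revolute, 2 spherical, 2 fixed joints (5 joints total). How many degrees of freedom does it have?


Given: serial robot with 1 revolute, 2 spherical, 2 fixed joints
DOF contribution per joint type: revolute=1, prismatic=1, spherical=3, fixed=0
DOF = 1*1 + 2*3 + 2*0
DOF = 7

7


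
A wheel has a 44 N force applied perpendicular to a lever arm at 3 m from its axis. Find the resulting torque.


Given: F = 44 N, r = 3 m, angle = 90 deg (perpendicular)
Using tau = F * r * sin(90)
sin(90) = 1
tau = 44 * 3 * 1
tau = 132 Nm

132 Nm


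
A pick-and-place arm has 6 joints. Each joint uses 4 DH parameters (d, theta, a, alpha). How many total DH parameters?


Given: 6 joints, 4 DH parameters per joint (d, theta, a, alpha)
Total DH parameters = number_of_joints * 4
Total = 6 * 4
Total = 24

24


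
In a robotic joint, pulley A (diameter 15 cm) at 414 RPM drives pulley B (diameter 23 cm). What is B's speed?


Given: D1 = 15 cm, w1 = 414 RPM, D2 = 23 cm
Using D1*w1 = D2*w2
w2 = D1*w1 / D2
w2 = 15*414 / 23
w2 = 6210 / 23
w2 = 270 RPM

270 RPM


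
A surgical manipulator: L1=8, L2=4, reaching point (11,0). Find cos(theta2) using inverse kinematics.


Given: L1 = 8, L2 = 4, target (x, y) = (11, 0)
Using cos(theta2) = (x^2 + y^2 - L1^2 - L2^2) / (2*L1*L2)
x^2 + y^2 = 11^2 + 0 = 121
L1^2 + L2^2 = 64 + 16 = 80
Numerator = 121 - 80 = 41
Denominator = 2*8*4 = 64
cos(theta2) = 41/64 = 41/64

41/64
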